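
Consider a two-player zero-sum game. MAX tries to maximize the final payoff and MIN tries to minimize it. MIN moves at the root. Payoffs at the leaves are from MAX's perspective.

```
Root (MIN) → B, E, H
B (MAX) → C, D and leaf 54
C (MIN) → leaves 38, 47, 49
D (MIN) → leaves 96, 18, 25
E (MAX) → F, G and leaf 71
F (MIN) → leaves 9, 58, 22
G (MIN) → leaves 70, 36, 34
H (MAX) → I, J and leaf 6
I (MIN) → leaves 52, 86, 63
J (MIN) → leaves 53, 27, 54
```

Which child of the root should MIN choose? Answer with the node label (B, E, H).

H

C (MIN): min(38, 47, 49) = 38
D (MIN): min(96, 18, 25) = 18
B (MAX): max(38, 18, 54) = 54
F (MIN): min(9, 58, 22) = 9
G (MIN): min(70, 36, 34) = 34
E (MAX): max(9, 34, 71) = 71
I (MIN): min(52, 86, 63) = 52
J (MIN): min(53, 27, 54) = 27
H (MAX): max(52, 27, 6) = 52
Root (MIN): min(54, 71, 52) = 52
MIN picks the child with the lowest value: H (value 52).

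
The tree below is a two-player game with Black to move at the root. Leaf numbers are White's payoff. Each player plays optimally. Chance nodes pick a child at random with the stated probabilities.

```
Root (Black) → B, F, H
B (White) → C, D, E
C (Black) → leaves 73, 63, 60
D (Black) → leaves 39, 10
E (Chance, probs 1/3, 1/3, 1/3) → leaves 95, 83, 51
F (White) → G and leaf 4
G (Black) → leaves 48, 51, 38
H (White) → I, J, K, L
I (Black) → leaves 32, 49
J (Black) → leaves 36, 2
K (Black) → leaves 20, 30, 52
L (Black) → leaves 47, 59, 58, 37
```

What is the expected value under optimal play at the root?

37

C (Black): min(73, 63, 60) = 60
D (Black): min(39, 10) = 10
E (Chance): 1/3·95 + 1/3·83 + 1/3·51 = 76.33
B (White): max(60, 10, 76.33) = 76.33
G (Black): min(48, 51, 38) = 38
F (White): max(38, 4) = 38
I (Black): min(32, 49) = 32
J (Black): min(36, 2) = 2
K (Black): min(20, 30, 52) = 20
L (Black): min(47, 59, 58, 37) = 37
H (White): max(32, 2, 20, 37) = 37
Root (Black): min(76.33, 38, 37) = 37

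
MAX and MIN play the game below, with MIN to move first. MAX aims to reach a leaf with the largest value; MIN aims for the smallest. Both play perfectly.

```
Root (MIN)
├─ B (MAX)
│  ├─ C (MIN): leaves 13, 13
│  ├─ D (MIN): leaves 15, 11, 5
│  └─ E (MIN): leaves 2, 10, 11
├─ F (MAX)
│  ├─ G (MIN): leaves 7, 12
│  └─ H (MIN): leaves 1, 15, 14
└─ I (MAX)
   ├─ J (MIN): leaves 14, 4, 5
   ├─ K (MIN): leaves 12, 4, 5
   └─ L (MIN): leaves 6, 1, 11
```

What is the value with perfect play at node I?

J: min(14, 4, 5) = 4
K: min(12, 4, 5) = 4
L: min(6, 1, 11) = 1
I: max(4, 4, 1) = 4

4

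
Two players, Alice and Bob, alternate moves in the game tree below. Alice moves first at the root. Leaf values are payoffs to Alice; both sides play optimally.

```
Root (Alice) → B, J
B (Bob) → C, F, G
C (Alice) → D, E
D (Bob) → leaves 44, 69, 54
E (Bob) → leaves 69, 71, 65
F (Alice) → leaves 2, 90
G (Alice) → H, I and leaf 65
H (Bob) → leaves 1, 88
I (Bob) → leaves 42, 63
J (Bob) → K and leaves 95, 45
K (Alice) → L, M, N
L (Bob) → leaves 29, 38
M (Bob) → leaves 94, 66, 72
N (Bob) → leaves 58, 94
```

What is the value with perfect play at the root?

D (Bob): min(44, 69, 54) = 44
E (Bob): min(69, 71, 65) = 65
C (Alice): max(44, 65) = 65
F (Alice): max(2, 90) = 90
H (Bob): min(1, 88) = 1
I (Bob): min(42, 63) = 42
G (Alice): max(1, 42, 65) = 65
B (Bob): min(65, 90, 65) = 65
L (Bob): min(29, 38) = 29
M (Bob): min(94, 66, 72) = 66
N (Bob): min(58, 94) = 58
K (Alice): max(29, 66, 58) = 66
J (Bob): min(66, 95, 45) = 45
Root (Alice): max(65, 45) = 65

65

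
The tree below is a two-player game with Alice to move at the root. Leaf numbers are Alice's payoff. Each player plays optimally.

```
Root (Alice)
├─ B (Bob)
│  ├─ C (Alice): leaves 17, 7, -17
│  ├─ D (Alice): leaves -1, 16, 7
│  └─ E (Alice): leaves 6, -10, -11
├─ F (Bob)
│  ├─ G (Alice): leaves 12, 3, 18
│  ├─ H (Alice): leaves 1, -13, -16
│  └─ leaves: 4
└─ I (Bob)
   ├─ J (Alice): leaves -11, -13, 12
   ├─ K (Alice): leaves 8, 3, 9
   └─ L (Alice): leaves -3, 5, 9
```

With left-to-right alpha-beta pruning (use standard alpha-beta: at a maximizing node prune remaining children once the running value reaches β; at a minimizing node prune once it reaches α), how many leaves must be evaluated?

24

C [α=-∞,β=+∞]: v=17
D [α=-∞,β=17]: v=16
E [α=-∞,β=16]: v=6
B [α=-∞,β=+∞]: v=6
G [α=6,β=+∞]: v=18
H [α=6,β=18]: v=1
F [α=6,β=+∞]: v=1 after child 2 ≤ α → α-cutoff, skip 1
J [α=6,β=+∞]: v=12
K [α=6,β=12]: v=9
L [α=6,β=9]: v=9
I [α=6,β=+∞]: v=9
Root [α=-∞,β=+∞]: v=9
Leaves evaluated: 24 of 25.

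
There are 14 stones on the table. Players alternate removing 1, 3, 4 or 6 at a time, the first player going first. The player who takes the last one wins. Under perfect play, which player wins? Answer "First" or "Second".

Positions where the player to move wins (W) vs loses (L):
i:   0  1  2  3  4  5  6  7  8  9 10 11 12 13 14
     L  W  L  W  W  W  W  L  W  L  W  W  W  W  L
Position 14 is L, so the second player wins.

Second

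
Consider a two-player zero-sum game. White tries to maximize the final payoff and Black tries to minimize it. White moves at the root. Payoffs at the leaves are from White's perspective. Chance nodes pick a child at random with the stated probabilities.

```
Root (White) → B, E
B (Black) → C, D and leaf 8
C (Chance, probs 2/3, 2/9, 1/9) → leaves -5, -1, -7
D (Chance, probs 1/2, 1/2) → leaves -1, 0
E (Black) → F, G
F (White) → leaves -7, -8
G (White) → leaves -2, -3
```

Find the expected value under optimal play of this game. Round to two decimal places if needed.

-4.33

C (Chance): 2/3·-5 + 2/9·-1 + 1/9·-7 = -4.33
D (Chance): 1/2·-1 + 1/2·0 = -0.5
B (Black): min(-4.33, -0.5, 8) = -4.33
F (White): max(-7, -8) = -7
G (White): max(-2, -3) = -2
E (Black): min(-7, -2) = -7
Root (White): max(-4.33, -7) = -4.33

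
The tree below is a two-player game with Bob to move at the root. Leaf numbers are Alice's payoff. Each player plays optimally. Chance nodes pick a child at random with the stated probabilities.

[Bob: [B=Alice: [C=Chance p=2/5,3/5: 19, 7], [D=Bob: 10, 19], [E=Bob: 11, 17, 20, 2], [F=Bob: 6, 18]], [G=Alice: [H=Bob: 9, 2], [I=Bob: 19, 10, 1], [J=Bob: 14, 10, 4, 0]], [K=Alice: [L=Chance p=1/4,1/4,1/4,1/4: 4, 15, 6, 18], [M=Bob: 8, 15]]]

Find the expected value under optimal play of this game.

C (Chance): 2/5·19 + 3/5·7 = 11.8
D (Bob): min(10, 19) = 10
E (Bob): min(11, 17, 20, 2) = 2
F (Bob): min(6, 18) = 6
B (Alice): max(11.8, 10, 2, 6) = 11.8
H (Bob): min(9, 2) = 2
I (Bob): min(19, 10, 1) = 1
J (Bob): min(14, 10, 4, 0) = 0
G (Alice): max(2, 1, 0) = 2
L (Chance): 1/4·4 + 1/4·15 + 1/4·6 + 1/4·18 = 10.75
M (Bob): min(8, 15) = 8
K (Alice): max(10.75, 8) = 10.75
Root (Bob): min(11.8, 2, 10.75) = 2

2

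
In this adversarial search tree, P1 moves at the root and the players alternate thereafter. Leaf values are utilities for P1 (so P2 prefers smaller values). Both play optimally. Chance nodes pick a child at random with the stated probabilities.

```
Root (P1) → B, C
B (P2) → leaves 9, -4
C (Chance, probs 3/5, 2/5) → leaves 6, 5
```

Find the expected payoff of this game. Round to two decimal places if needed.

B (P2): min(9, -4) = -4
C (Chance): 3/5·6 + 2/5·5 = 5.6
Root (P1): max(-4, 5.6) = 5.6

5.6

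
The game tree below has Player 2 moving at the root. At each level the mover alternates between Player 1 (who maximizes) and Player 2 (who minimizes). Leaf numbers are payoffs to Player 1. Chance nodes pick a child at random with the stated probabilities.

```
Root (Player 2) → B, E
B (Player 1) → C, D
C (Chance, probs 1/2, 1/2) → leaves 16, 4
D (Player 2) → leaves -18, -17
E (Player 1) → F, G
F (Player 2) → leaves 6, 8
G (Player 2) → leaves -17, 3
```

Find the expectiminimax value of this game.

6

C (Chance): 1/2·16 + 1/2·4 = 10
D (Player 2): min(-18, -17) = -18
B (Player 1): max(10, -18) = 10
F (Player 2): min(6, 8) = 6
G (Player 2): min(-17, 3) = -17
E (Player 1): max(6, -17) = 6
Root (Player 2): min(10, 6) = 6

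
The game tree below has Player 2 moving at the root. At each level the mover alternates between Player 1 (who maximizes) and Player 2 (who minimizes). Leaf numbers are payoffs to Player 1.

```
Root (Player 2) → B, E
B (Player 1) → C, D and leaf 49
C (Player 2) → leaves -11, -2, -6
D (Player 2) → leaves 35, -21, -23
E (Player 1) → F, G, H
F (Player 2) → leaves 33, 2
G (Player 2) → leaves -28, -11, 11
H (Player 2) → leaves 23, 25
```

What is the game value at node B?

49

C: min(-11, -2, -6) = -11
D: min(35, -21, -23) = -23
B: max(-11, -23, 49) = 49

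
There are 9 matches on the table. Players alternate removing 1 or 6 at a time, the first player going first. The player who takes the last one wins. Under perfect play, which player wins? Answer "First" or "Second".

i:   0  1  2  3  4  5  6  7  8  9
     L  W  L  W  L  W  W  L  W  L
Position 9 is L, so the second player wins.

Second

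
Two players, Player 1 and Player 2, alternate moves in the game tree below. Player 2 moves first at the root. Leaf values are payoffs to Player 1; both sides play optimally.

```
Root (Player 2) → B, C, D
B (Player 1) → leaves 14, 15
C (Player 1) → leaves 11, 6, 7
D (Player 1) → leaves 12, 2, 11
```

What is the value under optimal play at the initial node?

B (Player 1): max(14, 15) = 15
C (Player 1): max(11, 6, 7) = 11
D (Player 1): max(12, 2, 11) = 12
Root (Player 2): min(15, 11, 12) = 11

11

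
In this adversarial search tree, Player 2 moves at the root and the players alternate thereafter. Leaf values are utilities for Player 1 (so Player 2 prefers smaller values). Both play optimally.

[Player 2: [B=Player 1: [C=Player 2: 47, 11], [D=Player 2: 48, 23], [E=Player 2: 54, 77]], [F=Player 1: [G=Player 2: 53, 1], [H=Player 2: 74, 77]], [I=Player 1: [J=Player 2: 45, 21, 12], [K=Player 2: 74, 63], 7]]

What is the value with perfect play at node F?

G: min(53, 1) = 1
H: min(74, 77) = 74
F: max(1, 74) = 74

74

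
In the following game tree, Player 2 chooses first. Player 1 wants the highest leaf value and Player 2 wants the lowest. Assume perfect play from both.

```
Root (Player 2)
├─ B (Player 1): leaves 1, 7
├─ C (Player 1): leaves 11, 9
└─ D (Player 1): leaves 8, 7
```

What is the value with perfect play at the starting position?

B (Player 1): max(1, 7) = 7
C (Player 1): max(11, 9) = 11
D (Player 1): max(8, 7) = 8
Root (Player 2): min(7, 11, 8) = 7

7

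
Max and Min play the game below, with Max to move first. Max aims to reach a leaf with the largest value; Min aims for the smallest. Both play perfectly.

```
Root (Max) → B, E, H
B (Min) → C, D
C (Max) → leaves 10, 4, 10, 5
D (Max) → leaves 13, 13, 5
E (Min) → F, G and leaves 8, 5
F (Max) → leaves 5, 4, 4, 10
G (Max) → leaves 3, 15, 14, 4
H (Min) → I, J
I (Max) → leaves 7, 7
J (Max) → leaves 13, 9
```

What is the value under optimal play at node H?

7

I: max(7, 7) = 7
J: max(13, 9) = 13
H: min(7, 13) = 7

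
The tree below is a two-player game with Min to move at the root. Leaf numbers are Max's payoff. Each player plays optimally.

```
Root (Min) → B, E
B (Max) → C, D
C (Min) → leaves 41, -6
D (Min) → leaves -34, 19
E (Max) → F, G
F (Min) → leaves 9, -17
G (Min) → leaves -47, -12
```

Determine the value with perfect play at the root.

-17

C (Min): min(41, -6) = -6
D (Min): min(-34, 19) = -34
B (Max): max(-6, -34) = -6
F (Min): min(9, -17) = -17
G (Min): min(-47, -12) = -47
E (Max): max(-17, -47) = -17
Root (Min): min(-6, -17) = -17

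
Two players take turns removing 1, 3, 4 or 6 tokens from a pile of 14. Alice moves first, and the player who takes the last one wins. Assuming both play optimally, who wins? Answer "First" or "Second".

Second

Compute winning (W) and losing (L) positions by backward induction:
i:   0  1  2  3  4  5  6  7  8  9 10 11 12 13 14
     L  W  L  W  W  W  W  L  W  L  W  W  W  W  L
Position 14 is L, so the second player wins.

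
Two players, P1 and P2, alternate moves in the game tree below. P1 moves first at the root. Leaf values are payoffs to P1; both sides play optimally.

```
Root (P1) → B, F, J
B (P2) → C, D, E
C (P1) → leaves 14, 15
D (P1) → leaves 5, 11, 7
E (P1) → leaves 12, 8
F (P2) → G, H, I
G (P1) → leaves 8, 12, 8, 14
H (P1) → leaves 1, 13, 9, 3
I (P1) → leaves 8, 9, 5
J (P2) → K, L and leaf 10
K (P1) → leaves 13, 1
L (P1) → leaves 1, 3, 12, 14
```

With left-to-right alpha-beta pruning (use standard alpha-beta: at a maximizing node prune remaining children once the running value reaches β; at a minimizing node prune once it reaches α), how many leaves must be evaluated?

C [α=-∞,β=+∞]: v=15
D [α=-∞,β=15]: v=11
E [α=-∞,β=11]: v=12 after child 1 ≥ β → β-cutoff, skip 1
B [α=-∞,β=+∞]: v=11
G [α=11,β=+∞]: v=14
H [α=11,β=14]: v=13
I [α=11,β=13]: v=9
F [α=11,β=+∞]: v=9
K [α=11,β=+∞]: v=13
L [α=11,β=13]: v=14
J [α=11,β=+∞]: v=10
Root [α=-∞,β=+∞]: v=11
Leaves evaluated: 24 of 25.

24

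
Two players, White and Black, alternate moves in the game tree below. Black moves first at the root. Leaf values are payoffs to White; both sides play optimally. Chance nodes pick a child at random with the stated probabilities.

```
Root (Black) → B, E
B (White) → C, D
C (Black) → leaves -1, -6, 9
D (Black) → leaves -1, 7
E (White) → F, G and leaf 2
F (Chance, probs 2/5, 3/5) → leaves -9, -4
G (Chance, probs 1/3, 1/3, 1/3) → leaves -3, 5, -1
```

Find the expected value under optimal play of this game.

-1

C (Black): min(-1, -6, 9) = -6
D (Black): min(-1, 7) = -1
B (White): max(-6, -1) = -1
F (Chance): 2/5·-9 + 3/5·-4 = -6
G (Chance): 1/3·-3 + 1/3·5 + 1/3·-1 = 0.33
E (White): max(-6, 0.33, 2) = 2
Root (Black): min(-1, 2) = -1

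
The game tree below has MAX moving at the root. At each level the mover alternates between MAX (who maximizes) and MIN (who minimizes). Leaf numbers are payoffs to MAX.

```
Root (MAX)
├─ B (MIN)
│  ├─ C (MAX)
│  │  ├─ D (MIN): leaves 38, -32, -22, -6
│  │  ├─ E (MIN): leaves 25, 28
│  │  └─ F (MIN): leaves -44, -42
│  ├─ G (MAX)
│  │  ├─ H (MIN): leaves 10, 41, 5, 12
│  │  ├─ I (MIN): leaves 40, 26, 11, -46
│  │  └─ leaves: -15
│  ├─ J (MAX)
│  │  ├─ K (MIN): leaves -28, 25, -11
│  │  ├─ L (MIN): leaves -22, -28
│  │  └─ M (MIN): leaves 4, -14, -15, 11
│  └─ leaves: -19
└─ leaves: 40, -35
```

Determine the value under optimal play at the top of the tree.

D (MIN): min(38, -32, -22, -6) = -32
E (MIN): min(25, 28) = 25
F (MIN): min(-44, -42) = -44
C (MAX): max(-32, 25, -44) = 25
H (MIN): min(10, 41, 5, 12) = 5
I (MIN): min(40, 26, 11, -46) = -46
G (MAX): max(5, -46, -15) = 5
K (MIN): min(-28, 25, -11) = -28
L (MIN): min(-22, -28) = -28
M (MIN): min(4, -14, -15, 11) = -15
J (MAX): max(-28, -28, -15) = -15
B (MIN): min(25, 5, -15, -19) = -19
Root (MAX): max(-19, 40, -35) = 40

40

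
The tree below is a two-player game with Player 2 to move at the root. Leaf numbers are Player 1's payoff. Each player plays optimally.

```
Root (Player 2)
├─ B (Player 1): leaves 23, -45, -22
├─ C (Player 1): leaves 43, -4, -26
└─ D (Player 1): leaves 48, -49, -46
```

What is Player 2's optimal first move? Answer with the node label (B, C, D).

B (Player 1): max(23, -45, -22) = 23
C (Player 1): max(43, -4, -26) = 43
D (Player 1): max(48, -49, -46) = 48
Root (Player 2): min(23, 43, 48) = 23
Player 2 picks the child with the lowest value: B (value 23).

B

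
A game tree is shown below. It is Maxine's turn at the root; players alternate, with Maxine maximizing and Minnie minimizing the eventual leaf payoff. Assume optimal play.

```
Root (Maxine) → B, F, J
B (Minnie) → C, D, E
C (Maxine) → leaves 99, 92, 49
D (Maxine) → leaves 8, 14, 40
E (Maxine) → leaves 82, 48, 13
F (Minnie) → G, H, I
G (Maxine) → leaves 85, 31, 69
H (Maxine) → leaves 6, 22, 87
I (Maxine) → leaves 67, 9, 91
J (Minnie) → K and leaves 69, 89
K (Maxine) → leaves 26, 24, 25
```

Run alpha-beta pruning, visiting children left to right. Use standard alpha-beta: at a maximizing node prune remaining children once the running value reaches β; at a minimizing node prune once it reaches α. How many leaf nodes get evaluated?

C [α=-∞,β=+∞]: v=99
D [α=-∞,β=99]: v=40
E [α=-∞,β=40]: v=82 after child 1 ≥ β → β-cutoff, skip 2
B [α=-∞,β=+∞]: v=40
G [α=40,β=+∞]: v=85
H [α=40,β=85]: v=87
I [α=40,β=85]: v=91
F [α=40,β=+∞]: v=85
K [α=85,β=+∞]: v=26
J [α=85,β=+∞]: v=26 after child 1 ≤ α → α-cutoff, skip 2
Root [α=-∞,β=+∞]: v=85
Leaves evaluated: 19 of 23.

19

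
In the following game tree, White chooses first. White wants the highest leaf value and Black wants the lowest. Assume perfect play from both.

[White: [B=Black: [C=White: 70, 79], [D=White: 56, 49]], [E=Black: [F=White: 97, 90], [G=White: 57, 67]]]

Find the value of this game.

C (White): max(70, 79) = 79
D (White): max(56, 49) = 56
B (Black): min(79, 56) = 56
F (White): max(97, 90) = 97
G (White): max(57, 67) = 67
E (Black): min(97, 67) = 67
Root (White): max(56, 67) = 67

67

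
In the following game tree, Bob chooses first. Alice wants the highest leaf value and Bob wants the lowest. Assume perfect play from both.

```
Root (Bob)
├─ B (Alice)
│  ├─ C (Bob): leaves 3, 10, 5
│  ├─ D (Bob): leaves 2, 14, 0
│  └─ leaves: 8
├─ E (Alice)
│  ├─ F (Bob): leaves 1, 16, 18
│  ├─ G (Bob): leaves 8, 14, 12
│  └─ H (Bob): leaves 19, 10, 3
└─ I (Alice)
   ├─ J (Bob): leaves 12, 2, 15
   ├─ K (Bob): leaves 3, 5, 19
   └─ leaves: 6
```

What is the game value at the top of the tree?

6

C (Bob): min(3, 10, 5) = 3
D (Bob): min(2, 14, 0) = 0
B (Alice): max(3, 0, 8) = 8
F (Bob): min(1, 16, 18) = 1
G (Bob): min(8, 14, 12) = 8
H (Bob): min(19, 10, 3) = 3
E (Alice): max(1, 8, 3) = 8
J (Bob): min(12, 2, 15) = 2
K (Bob): min(3, 5, 19) = 3
I (Alice): max(2, 3, 6) = 6
Root (Bob): min(8, 8, 6) = 6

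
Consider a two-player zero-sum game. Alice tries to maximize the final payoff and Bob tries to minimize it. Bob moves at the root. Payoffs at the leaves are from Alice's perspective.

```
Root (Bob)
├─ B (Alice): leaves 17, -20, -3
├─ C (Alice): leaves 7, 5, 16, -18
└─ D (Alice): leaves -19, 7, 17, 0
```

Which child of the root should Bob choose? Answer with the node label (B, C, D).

B (Alice): max(17, -20, -3) = 17
C (Alice): max(7, 5, 16, -18) = 16
D (Alice): max(-19, 7, 17, 0) = 17
Root (Bob): min(17, 16, 17) = 16
Bob picks the child with the lowest value: C (value 16).

C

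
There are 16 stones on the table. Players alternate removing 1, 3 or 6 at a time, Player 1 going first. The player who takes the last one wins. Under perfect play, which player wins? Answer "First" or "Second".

W/L table (W = player to move can force a win):
i:   0  1  2  3  4  5  6  7  8  9 10 11 12 13 14 15 16
     L  W  L  W  L  W  W  W  W  L  W  L  W  L  W  W  W
Position 16 is W, so the first player wins.

First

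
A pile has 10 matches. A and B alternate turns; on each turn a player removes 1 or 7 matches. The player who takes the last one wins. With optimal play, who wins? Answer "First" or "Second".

Positions where the player to move wins (W) vs loses (L):
i:   0  1  2  3  4  5  6  7  8  9 10
     L  W  L  W  L  W  L  W  L  W  L
Position 10 is L, so the second player wins.

Second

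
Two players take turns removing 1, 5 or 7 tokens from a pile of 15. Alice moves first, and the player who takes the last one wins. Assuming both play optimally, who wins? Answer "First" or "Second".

First

Mark each pile size as W (mover wins) or L (mover loses):
i:   0  1  2  3  4  5  6  7  8  9 10 11 12 13 14 15
     L  W  L  W  L  W  L  W  L  W  L  W  L  W  L  W
Position 15 is W, so the first player wins.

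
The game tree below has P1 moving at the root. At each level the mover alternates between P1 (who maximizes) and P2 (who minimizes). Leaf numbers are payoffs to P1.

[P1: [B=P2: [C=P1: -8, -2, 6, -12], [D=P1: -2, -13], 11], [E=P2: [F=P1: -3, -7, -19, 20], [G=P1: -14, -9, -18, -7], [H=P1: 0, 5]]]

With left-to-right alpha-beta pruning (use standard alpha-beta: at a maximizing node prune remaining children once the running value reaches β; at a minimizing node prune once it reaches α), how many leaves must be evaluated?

15

C [α=-∞,β=+∞]: v=6
D [α=-∞,β=6]: v=-2
B [α=-∞,β=+∞]: v=-2
F [α=-2,β=+∞]: v=20
G [α=-2,β=20]: v=-7
E [α=-2,β=+∞]: v=-7 after child 2 ≤ α → α-cutoff, skip 1
Root [α=-∞,β=+∞]: v=-2
Leaves evaluated: 15 of 17.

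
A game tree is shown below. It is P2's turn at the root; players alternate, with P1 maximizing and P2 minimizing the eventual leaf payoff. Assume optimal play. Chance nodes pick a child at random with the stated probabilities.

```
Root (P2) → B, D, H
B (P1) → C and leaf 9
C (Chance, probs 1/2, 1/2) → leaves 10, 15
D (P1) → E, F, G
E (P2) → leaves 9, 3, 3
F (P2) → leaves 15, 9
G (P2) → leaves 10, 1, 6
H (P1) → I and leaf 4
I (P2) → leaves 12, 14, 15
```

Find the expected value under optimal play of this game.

9

C (Chance): 1/2·10 + 1/2·15 = 12.5
B (P1): max(12.5, 9) = 12.5
E (P2): min(9, 3, 3) = 3
F (P2): min(15, 9) = 9
G (P2): min(10, 1, 6) = 1
D (P1): max(3, 9, 1) = 9
I (P2): min(12, 14, 15) = 12
H (P1): max(12, 4) = 12
Root (P2): min(12.5, 9, 12) = 9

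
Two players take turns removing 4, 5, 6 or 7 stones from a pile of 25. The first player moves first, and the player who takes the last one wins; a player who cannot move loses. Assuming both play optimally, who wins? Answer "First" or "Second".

W/L table (W = player to move can force a win):
i:   0  1  2  3  4  5  6  7  8  9 10 11 12 13 14 15 16 17 18 19 20 21 22 23 24 25
     L  L  L  L  W  W  W  W  W  W  W  L  L  L  L  W  W  W  W  W  W  W  L  L  L  L
Position 25 is L, so the second player wins.

Second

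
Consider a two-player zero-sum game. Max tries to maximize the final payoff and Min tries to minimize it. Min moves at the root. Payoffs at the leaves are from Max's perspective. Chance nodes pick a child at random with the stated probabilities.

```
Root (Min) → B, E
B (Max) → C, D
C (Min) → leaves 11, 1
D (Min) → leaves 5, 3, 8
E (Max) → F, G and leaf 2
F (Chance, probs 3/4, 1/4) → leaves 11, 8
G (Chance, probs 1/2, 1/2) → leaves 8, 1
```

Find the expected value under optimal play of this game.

3

C (Min): min(11, 1) = 1
D (Min): min(5, 3, 8) = 3
B (Max): max(1, 3) = 3
F (Chance): 3/4·11 + 1/4·8 = 10.25
G (Chance): 1/2·8 + 1/2·1 = 4.5
E (Max): max(10.25, 4.5, 2) = 10.25
Root (Min): min(3, 10.25) = 3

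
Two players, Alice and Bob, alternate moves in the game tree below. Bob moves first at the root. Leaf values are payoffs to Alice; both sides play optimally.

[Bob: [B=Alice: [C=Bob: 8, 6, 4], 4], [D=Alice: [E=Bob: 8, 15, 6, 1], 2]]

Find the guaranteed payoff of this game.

2

C (Bob): min(8, 6, 4) = 4
B (Alice): max(4, 4) = 4
E (Bob): min(8, 15, 6, 1) = 1
D (Alice): max(1, 2) = 2
Root (Bob): min(4, 2) = 2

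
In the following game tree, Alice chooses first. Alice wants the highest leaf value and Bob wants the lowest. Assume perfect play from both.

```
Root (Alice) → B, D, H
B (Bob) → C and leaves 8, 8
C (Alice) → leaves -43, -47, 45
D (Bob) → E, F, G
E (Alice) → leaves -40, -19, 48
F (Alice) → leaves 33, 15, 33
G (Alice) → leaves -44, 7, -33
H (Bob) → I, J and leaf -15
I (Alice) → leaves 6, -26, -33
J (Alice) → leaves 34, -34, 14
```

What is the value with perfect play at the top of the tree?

8

C (Alice): max(-43, -47, 45) = 45
B (Bob): min(45, 8, 8) = 8
E (Alice): max(-40, -19, 48) = 48
F (Alice): max(33, 15, 33) = 33
G (Alice): max(-44, 7, -33) = 7
D (Bob): min(48, 33, 7) = 7
I (Alice): max(6, -26, -33) = 6
J (Alice): max(34, -34, 14) = 34
H (Bob): min(6, 34, -15) = -15
Root (Alice): max(8, 7, -15) = 8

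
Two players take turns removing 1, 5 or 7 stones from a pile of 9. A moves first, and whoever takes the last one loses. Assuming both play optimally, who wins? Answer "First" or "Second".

Second

W/L table (W = player to move can force a win):
i:   0  1  2  3  4  5  6  7  8  9
     W  L  W  L  W  L  W  L  W  L
Position 9 is L, so the second player wins.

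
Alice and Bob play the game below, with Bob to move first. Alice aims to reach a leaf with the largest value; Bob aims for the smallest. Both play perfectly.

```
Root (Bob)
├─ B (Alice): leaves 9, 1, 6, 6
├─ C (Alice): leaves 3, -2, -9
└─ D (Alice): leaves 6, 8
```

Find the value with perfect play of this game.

3

B (Alice): max(9, 1, 6, 6) = 9
C (Alice): max(3, -2, -9) = 3
D (Alice): max(6, 8) = 8
Root (Bob): min(9, 3, 8) = 3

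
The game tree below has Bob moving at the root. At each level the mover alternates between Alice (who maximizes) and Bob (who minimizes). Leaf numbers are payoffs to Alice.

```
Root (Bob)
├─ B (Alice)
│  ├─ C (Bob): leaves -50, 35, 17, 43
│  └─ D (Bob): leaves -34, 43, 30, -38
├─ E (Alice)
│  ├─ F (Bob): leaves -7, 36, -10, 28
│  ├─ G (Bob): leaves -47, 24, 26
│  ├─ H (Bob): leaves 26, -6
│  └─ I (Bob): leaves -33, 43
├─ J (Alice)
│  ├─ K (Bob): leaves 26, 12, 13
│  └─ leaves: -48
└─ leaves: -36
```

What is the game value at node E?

F: min(-7, 36, -10, 28) = -10
G: min(-47, 24, 26) = -47
H: min(26, -6) = -6
I: min(-33, 43) = -33
E: max(-10, -47, -6, -33) = -6

-6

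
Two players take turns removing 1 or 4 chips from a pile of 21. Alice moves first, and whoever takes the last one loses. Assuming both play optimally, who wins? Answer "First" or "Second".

Second

i:   0  1  2  3  4  5  6  7  8  9 10 11 12 13 14 15 16 17 18 19 20 21
     W  L  W  L  W  W  L  W  L  W  W  L  W  L  W  W  L  W  L  W  W  L
Position 21 is L, so the second player wins.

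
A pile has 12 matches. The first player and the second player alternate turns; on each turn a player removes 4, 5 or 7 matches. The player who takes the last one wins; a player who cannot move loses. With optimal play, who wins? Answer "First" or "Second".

Compute winning (W) and losing (L) positions by backward induction:
i:   0  1  2  3  4  5  6  7  8  9 10 11 12
     L  L  L  L  W  W  W  W  W  W  W  L  L
Position 12 is L, so the second player wins.

Second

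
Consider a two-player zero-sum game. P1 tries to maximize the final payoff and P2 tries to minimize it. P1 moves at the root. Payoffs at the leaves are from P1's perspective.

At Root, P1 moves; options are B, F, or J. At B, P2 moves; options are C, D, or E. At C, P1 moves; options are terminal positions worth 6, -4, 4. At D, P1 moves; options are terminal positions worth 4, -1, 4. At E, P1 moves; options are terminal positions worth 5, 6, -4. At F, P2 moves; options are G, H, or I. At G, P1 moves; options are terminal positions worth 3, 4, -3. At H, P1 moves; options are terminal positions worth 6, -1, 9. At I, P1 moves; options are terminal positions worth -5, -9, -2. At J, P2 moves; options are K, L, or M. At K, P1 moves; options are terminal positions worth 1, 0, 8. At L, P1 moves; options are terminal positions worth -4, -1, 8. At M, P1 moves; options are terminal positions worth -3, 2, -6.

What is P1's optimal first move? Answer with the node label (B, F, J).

C (P1): max(6, -4, 4) = 6
D (P1): max(4, -1, 4) = 4
E (P1): max(5, 6, -4) = 6
B (P2): min(6, 4, 6) = 4
G (P1): max(3, 4, -3) = 4
H (P1): max(6, -1, 9) = 9
I (P1): max(-5, -9, -2) = -2
F (P2): min(4, 9, -2) = -2
K (P1): max(1, 0, 8) = 8
L (P1): max(-4, -1, 8) = 8
M (P1): max(-3, 2, -6) = 2
J (P2): min(8, 8, 2) = 2
Root (P1): max(4, -2, 2) = 4
P1 picks the child with the highest value: B (value 4).

B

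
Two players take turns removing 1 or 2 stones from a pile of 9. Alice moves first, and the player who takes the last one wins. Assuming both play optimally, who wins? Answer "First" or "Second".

W/L table (W = player to move can force a win):
i:   0  1  2  3  4  5  6  7  8  9
     L  W  W  L  W  W  L  W  W  L
Position 9 is L, so the second player wins.

Second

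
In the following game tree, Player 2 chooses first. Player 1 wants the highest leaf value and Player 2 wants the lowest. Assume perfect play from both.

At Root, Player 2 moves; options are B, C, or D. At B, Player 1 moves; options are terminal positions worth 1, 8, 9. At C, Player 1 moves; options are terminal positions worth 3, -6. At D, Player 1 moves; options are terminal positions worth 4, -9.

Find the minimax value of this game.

B (Player 1): max(1, 8, 9) = 9
C (Player 1): max(3, -6) = 3
D (Player 1): max(4, -9) = 4
Root (Player 2): min(9, 3, 4) = 3

3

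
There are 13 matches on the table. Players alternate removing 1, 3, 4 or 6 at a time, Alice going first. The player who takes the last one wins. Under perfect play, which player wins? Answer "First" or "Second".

First

Positions where the player to move wins (W) vs loses (L):
i:   0  1  2  3  4  5  6  7  8  9 10 11 12 13
     L  W  L  W  W  W  W  L  W  L  W  W  W  W
Position 13 is W, so the first player wins.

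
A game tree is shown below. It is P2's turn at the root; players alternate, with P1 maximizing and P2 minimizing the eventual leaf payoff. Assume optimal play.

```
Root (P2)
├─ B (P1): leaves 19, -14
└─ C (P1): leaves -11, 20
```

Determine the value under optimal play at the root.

19

B (P1): max(19, -14) = 19
C (P1): max(-11, 20) = 20
Root (P2): min(19, 20) = 19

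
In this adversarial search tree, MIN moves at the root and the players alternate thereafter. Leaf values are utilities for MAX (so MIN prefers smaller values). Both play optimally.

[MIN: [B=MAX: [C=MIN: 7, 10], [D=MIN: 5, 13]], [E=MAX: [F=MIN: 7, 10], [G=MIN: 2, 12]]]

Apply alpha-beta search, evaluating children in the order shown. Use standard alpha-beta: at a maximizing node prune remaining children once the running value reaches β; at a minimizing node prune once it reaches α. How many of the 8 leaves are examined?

5

C [α=-∞,β=+∞]: v=7
D [α=7,β=+∞]: v=5 after child 1 ≤ α → α-cutoff, skip 1
B [α=-∞,β=+∞]: v=7
F [α=-∞,β=7]: v=7
E [α=-∞,β=7]: v=7 after child 1 ≥ β → β-cutoff, skip 1
Root [α=-∞,β=+∞]: v=7
Leaves evaluated: 5 of 8.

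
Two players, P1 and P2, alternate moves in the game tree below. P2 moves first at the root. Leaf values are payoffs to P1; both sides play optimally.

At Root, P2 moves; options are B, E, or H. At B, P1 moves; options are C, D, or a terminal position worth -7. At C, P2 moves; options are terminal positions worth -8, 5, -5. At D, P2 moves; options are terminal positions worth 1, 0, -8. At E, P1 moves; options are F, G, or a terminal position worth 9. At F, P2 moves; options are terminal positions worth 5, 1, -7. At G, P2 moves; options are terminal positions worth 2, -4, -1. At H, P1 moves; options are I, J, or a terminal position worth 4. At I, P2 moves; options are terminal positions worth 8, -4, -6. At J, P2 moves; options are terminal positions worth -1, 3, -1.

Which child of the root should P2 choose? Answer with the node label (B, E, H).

C (P2): min(-8, 5, -5) = -8
D (P2): min(1, 0, -8) = -8
B (P1): max(-8, -8, -7) = -7
F (P2): min(5, 1, -7) = -7
G (P2): min(2, -4, -1) = -4
E (P1): max(-7, -4, 9) = 9
I (P2): min(8, -4, -6) = -6
J (P2): min(-1, 3, -1) = -1
H (P1): max(-6, -1, 4) = 4
Root (P2): min(-7, 9, 4) = -7
P2 picks the child with the lowest value: B (value -7).

B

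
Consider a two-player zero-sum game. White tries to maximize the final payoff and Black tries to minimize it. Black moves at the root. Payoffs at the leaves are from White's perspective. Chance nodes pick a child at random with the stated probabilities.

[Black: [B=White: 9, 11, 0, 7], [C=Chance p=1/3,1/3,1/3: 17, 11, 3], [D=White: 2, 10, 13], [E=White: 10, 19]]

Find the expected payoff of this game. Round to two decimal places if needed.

10.33

B (White): max(9, 11, 0, 7) = 11
C (Chance): 1/3·17 + 1/3·11 + 1/3·3 = 10.33
D (White): max(2, 10, 13) = 13
E (White): max(10, 19) = 19
Root (Black): min(11, 10.33, 13, 19) = 10.33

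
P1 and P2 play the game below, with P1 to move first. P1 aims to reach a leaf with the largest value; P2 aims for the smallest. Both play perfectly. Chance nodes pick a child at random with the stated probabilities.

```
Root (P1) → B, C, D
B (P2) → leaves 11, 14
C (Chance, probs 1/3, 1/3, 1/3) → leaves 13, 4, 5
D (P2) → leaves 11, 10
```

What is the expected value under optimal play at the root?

11

B (P2): min(11, 14) = 11
C (Chance): 1/3·13 + 1/3·4 + 1/3·5 = 7.33
D (P2): min(11, 10) = 10
Root (P1): max(11, 7.33, 10) = 11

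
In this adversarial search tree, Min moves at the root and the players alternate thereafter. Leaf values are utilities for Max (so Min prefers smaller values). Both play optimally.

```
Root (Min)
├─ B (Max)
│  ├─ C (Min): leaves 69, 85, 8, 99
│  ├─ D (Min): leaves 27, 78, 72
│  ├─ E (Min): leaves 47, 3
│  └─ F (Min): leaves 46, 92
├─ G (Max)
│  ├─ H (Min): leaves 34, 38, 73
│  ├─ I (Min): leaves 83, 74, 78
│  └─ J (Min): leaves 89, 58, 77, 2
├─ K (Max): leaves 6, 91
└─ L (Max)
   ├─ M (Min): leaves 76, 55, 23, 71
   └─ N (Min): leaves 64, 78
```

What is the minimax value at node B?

C: min(69, 85, 8, 99) = 8
D: min(27, 78, 72) = 27
E: min(47, 3) = 3
F: min(46, 92) = 46
B: max(8, 27, 3, 46) = 46

46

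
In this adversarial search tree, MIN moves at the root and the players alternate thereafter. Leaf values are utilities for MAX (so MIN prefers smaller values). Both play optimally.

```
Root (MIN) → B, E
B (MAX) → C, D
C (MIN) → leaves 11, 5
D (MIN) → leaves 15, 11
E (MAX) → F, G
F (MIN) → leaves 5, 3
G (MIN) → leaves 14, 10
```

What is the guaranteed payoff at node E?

F: min(5, 3) = 3
G: min(14, 10) = 10
E: max(3, 10) = 10

10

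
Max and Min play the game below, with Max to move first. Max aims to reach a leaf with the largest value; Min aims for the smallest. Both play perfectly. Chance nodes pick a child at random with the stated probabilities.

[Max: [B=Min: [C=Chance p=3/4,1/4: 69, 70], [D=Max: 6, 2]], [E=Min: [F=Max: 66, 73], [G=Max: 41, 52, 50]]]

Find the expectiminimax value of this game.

52

C (Chance): 3/4·69 + 1/4·70 = 69.25
D (Max): max(6, 2) = 6
B (Min): min(69.25, 6) = 6
F (Max): max(66, 73) = 73
G (Max): max(41, 52, 50) = 52
E (Min): min(73, 52) = 52
Root (Max): max(6, 52) = 52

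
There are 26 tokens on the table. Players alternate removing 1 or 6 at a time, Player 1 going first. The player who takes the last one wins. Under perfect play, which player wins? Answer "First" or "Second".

First

W/L table (W = player to move can force a win):
i:   0  1  2  3  4  5  6  7  8  9 10 11 12 13 14 15 16 17 18 19 20 21 22 23 24 25 26
     L  W  L  W  L  W  W  L  W  L  W  L  W  W  L  W  L  W  L  W  W  L  W  L  W  L  W
Position 26 is W, so the first player wins.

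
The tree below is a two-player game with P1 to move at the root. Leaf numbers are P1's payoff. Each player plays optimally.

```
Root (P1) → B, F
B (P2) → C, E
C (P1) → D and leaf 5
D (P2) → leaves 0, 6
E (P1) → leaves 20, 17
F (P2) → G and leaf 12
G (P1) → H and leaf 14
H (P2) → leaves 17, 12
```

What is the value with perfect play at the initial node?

D (P2): min(0, 6) = 0
C (P1): max(0, 5) = 5
E (P1): max(20, 17) = 20
B (P2): min(5, 20) = 5
H (P2): min(17, 12) = 12
G (P1): max(12, 14) = 14
F (P2): min(14, 12) = 12
Root (P1): max(5, 12) = 12

12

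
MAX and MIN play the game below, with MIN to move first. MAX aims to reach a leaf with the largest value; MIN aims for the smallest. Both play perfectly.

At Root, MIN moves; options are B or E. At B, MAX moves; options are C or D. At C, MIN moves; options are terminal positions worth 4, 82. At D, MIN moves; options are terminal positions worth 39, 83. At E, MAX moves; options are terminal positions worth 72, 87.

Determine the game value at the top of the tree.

39

C (MIN): min(4, 82) = 4
D (MIN): min(39, 83) = 39
B (MAX): max(4, 39) = 39
E (MAX): max(72, 87) = 87
Root (MIN): min(39, 87) = 39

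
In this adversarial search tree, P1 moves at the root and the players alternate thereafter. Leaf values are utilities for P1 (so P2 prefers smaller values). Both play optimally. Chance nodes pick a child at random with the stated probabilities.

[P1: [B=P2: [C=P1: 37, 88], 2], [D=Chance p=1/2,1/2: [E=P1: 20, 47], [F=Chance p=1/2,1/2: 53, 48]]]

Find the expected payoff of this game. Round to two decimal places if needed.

C (P1): max(37, 88) = 88
B (P2): min(88, 2) = 2
E (P1): max(20, 47) = 47
F (Chance): 1/2·53 + 1/2·48 = 50.5
D (Chance): 1/2·47 + 1/2·50.5 = 48.75
Root (P1): max(2, 48.75) = 48.75

48.75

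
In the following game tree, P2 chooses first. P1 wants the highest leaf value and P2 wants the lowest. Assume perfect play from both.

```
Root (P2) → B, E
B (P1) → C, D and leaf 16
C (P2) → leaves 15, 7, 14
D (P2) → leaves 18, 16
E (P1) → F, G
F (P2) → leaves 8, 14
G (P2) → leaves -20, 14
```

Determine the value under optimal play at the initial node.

C (P2): min(15, 7, 14) = 7
D (P2): min(18, 16) = 16
B (P1): max(7, 16, 16) = 16
F (P2): min(8, 14) = 8
G (P2): min(-20, 14) = -20
E (P1): max(8, -20) = 8
Root (P2): min(16, 8) = 8

8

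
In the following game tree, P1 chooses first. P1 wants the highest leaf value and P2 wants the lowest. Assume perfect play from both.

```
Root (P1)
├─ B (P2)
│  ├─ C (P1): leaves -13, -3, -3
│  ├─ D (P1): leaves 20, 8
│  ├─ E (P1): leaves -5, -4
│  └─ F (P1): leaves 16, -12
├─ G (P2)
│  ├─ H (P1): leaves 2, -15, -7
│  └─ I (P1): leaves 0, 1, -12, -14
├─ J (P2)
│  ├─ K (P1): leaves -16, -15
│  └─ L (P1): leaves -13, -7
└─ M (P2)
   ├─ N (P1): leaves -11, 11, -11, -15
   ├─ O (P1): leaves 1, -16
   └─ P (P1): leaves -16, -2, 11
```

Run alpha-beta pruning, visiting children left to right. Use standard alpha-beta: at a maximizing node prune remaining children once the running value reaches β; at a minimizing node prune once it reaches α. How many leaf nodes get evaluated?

C [α=-∞,β=+∞]: v=-3
D [α=-∞,β=-3]: v=20 after child 1 ≥ β → β-cutoff, skip 1
E [α=-∞,β=-3]: v=-4
F [α=-∞,β=-4]: v=16 after child 1 ≥ β → β-cutoff, skip 1
B [α=-∞,β=+∞]: v=-4
H [α=-4,β=+∞]: v=2
I [α=-4,β=2]: v=1
G [α=-4,β=+∞]: v=1
K [α=1,β=+∞]: v=-15
J [α=1,β=+∞]: v=-15 after child 1 ≤ α → α-cutoff, skip 1
N [α=1,β=+∞]: v=11
O [α=1,β=11]: v=1
M [α=1,β=+∞]: v=1 after child 2 ≤ α → α-cutoff, skip 1
Root [α=-∞,β=+∞]: v=1
Leaves evaluated: 22 of 29.

22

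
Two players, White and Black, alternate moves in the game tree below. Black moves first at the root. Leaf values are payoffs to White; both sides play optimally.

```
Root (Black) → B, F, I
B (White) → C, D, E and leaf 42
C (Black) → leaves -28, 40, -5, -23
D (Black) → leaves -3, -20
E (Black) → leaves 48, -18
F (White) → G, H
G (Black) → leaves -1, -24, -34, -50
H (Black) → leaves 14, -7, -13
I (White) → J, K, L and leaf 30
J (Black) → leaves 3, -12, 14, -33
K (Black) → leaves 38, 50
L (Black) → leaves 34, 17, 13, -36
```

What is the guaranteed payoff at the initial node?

C (Black): min(-28, 40, -5, -23) = -28
D (Black): min(-3, -20) = -20
E (Black): min(48, -18) = -18
B (White): max(-28, -20, -18, 42) = 42
G (Black): min(-1, -24, -34, -50) = -50
H (Black): min(14, -7, -13) = -13
F (White): max(-50, -13) = -13
J (Black): min(3, -12, 14, -33) = -33
K (Black): min(38, 50) = 38
L (Black): min(34, 17, 13, -36) = -36
I (White): max(-33, 38, -36, 30) = 38
Root (Black): min(42, -13, 38) = -13

-13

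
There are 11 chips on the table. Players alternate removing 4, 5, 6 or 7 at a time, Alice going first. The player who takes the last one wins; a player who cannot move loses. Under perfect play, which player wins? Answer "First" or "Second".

Second

Compute winning (W) and losing (L) positions by backward induction:
i:   0  1  2  3  4  5  6  7  8  9 10 11
     L  L  L  L  W  W  W  W  W  W  W  L
Position 11 is L, so the second player wins.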